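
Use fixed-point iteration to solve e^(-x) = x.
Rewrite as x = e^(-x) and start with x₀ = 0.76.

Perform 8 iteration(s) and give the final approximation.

Equation: e^(-x) = x
Fixed-point form: x = e^(-x)
x₀ = 0.76

x_1 = g(0.760000) = 0.467666
x_2 = g(0.467666) = 0.626462
x_3 = g(0.626462) = 0.534479
x_4 = g(0.534479) = 0.585974
x_5 = g(0.585974) = 0.556563
x_6 = g(0.556563) = 0.573176
x_7 = g(0.573176) = 0.563732
x_8 = g(0.563732) = 0.569081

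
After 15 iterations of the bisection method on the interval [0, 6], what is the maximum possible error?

Bisection error bound: |error| ≤ (b-a)/2^n
|error| ≤ (6 - 0)/2^15 = 6/2^15
|error| ≤ 0.0001831055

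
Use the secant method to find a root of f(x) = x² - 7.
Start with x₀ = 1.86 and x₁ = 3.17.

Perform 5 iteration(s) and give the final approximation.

f(x) = x² - 7
x₀ = 1.86, x₁ = 3.17

Secant formula: x_{n+1} = x_n - f(x_n)(x_n - x_{n-1})/(f(x_n) - f(x_{n-1}))

Iteration 1:
  f(1.860000) = -3.540400
  f(3.170000) = 3.048900
  x_2 = 3.170000 - 3.048900×(3.170000 - 1.860000)/(3.048900 - (-3.540400))
       = 2.563857
Iteration 2:
  f(3.170000) = 3.048900
  f(2.563857) = -0.426638
  x_3 = 2.563857 - (-0.426638)×(2.563857 - 3.170000)/(-0.426638 - 3.048900)
       = 2.638264
Iteration 3:
  f(2.563857) = -0.426638
  f(2.638264) = -0.039565
  x_4 = 2.638264 - (-0.039565)×(2.638264 - 2.563857)/(-0.039565 - (-0.426638))
       = 2.645869
Iteration 4:
  f(2.638264) = -0.039565
  f(2.645869) = 0.000624
  x_5 = 2.645869 - 0.000624×(2.645869 - 2.638264)/(0.000624 - (-0.039565))
       = 2.645751
Iteration 5:
  f(2.645869) = 0.000624
  f(2.645751) = -0.000001
  x_6 = 2.645751 - (-0.000001)×(2.645751 - 2.645869)/(-0.000001 - 0.000624)
       = 2.645751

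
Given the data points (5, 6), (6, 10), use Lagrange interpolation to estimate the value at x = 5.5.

Lagrange interpolation formula:
P(x) = Σ yᵢ × Lᵢ(x)
where Lᵢ(x) = Π_{j≠i} (x - xⱼ)/(xᵢ - xⱼ)

L_0(5.5) = (5.5 - 6)/(5 - 6) = 0.500000
L_1(5.5) = (5.5 - 5)/(6 - 5) = 0.500000

P(5.5) = 6×L_0(5.5) + 10×L_1(5.5)
P(5.5) = 8.000000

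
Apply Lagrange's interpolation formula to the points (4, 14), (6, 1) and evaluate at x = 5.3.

Lagrange interpolation formula:
P(x) = Σ yᵢ × Lᵢ(x)
where Lᵢ(x) = Π_{j≠i} (x - xⱼ)/(xᵢ - xⱼ)

L_0(5.3) = (5.3 - 6)/(4 - 6) = 0.350000
L_1(5.3) = (5.3 - 4)/(6 - 4) = 0.650000

P(5.3) = 14×L_0(5.3) + 1×L_1(5.3)
P(5.3) = 5.550000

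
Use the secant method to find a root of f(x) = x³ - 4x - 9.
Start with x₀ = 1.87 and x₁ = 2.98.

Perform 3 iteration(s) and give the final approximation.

f(x) = x³ - 4x - 9
x₀ = 1.87, x₁ = 2.98

Secant formula: x_{n+1} = x_n - f(x_n)(x_n - x_{n-1})/(f(x_n) - f(x_{n-1}))

Iteration 1:
  f(1.870000) = -9.940797
  f(2.980000) = 5.543592
  x_2 = 2.980000 - 5.543592×(2.980000 - 1.870000)/(5.543592 - (-9.940797))
       = 2.582607
Iteration 2:
  f(2.980000) = 5.543592
  f(2.582607) = -2.104803
  x_3 = 2.582607 - (-2.104803)×(2.582607 - 2.980000)/(-2.104803 - 5.543592)
       = 2.691968
Iteration 3:
  f(2.582607) = -2.104803
  f(2.691968) = -0.260014
  x_4 = 2.691968 - (-0.260014)×(2.691968 - 2.582607)/(-0.260014 - (-2.104803))
       = 2.707382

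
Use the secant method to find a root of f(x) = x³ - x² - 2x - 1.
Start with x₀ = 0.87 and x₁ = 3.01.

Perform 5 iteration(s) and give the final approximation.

f(x) = x³ - x² - 2x - 1
x₀ = 0.87, x₁ = 3.01

Secant formula: x_{n+1} = x_n - f(x_n)(x_n - x_{n-1})/(f(x_n) - f(x_{n-1}))

Iteration 1:
  f(0.870000) = -2.838397
  f(3.010000) = 11.190801
  x_2 = 3.010000 - 11.190801×(3.010000 - 0.870000)/(11.190801 - (-2.838397))
       = 1.302966
Iteration 2:
  f(3.010000) = 11.190801
  f(1.302966) = -3.091580
  x_3 = 1.302966 - (-3.091580)×(1.302966 - 3.010000)/(-3.091580 - 11.190801)
       = 1.672473
Iteration 3:
  f(1.302966) = -3.091580
  f(1.672473) = -2.463928
  x_4 = 1.672473 - (-2.463928)×(1.672473 - 1.302966)/(-2.463928 - (-3.091580))
       = 3.123018
Iteration 4:
  f(1.672473) = -2.463928
  f(3.123018) = 13.460262
  x_5 = 3.123018 - 13.460262×(3.123018 - 1.672473)/(13.460262 - (-2.463928))
       = 1.896914
Iteration 5:
  f(3.123018) = 13.460262
  f(1.896914) = -1.566480
  x_6 = 1.896914 - (-1.566480)×(1.896914 - 3.123018)/(-1.566480 - 13.460262)
       = 2.024730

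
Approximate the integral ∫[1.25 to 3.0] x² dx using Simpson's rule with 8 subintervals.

f(x) = x²
a = 1.25, b = 3.0, n = 8
h = (b - a)/n = 0.218750

Simpson's rule: (h/3)[f(x₀) + 4f(x₁) + 2f(x₂) + ... + f(xₙ)]

x_0 = 1.2500, f(x_0) = 1.562500, coefficient = 1
x_1 = 1.4688, f(x_1) = 2.157227, coefficient = 4
x_2 = 1.6875, f(x_2) = 2.847656, coefficient = 2
x_3 = 1.9062, f(x_3) = 3.633789, coefficient = 4
x_4 = 2.1250, f(x_4) = 4.515625, coefficient = 2
x_5 = 2.3438, f(x_5) = 5.493164, coefficient = 4
x_6 = 2.5625, f(x_6) = 6.566406, coefficient = 2
x_7 = 2.7812, f(x_7) = 7.735352, coefficient = 4
x_8 = 3.0000, f(x_8) = 9.000000, coefficient = 1

I ≈ (0.218750/3) × 114.500000 = 8.348958
Exact value: 8.348958
Error: 0.000000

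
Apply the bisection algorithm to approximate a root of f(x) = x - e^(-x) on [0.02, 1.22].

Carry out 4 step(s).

f(x) = x - e^(-x)
Initial interval: [0.02, 1.22]

Iteration 1:
  c_1 = (0.020000 + 1.220000)/2 = 0.620000
  f(c_1) = f(0.620000) = 0.082056
  f(a) × f(c) < 0, new interval: [0.020000, 0.620000]
Iteration 2:
  c_2 = (0.020000 + 0.620000)/2 = 0.320000
  f(c_2) = f(0.320000) = -0.406149
  f(a) × f(c) ≥ 0, new interval: [0.320000, 0.620000]
Iteration 3:
  c_3 = (0.320000 + 0.620000)/2 = 0.470000
  f(c_3) = f(0.470000) = -0.155002
  f(a) × f(c) ≥ 0, new interval: [0.470000, 0.620000]
Iteration 4:
  c_4 = (0.470000 + 0.620000)/2 = 0.545000
  f(c_4) = f(0.545000) = -0.034842
  f(a) × f(c) ≥ 0, new interval: [0.545000, 0.620000]

After 4 iteration(s), the approximation is c_4 = 0.545000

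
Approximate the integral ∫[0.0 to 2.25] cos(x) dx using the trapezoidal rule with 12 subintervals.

f(x) = cos(x)
a = 0.0, b = 2.25, n = 12
h = (b - a)/n = 0.187500

Trapezoidal rule: (h/2)[f(x₀) + 2f(x₁) + 2f(x₂) + ... + f(xₙ)]

x_0 = 0.0000, f(x_0) = 1.000000, coefficient = 1
x_1 = 0.1875, f(x_1) = 0.982473, coefficient = 2
x_2 = 0.3750, f(x_2) = 0.930508, coefficient = 2
x_3 = 0.5625, f(x_3) = 0.845924, coefficient = 2
x_4 = 0.7500, f(x_4) = 0.731689, coefficient = 2
x_5 = 0.9375, f(x_5) = 0.591805, coefficient = 2
x_6 = 1.1250, f(x_6) = 0.431177, coefficient = 2
x_7 = 1.3125, f(x_7) = 0.255434, coefficient = 2
x_8 = 1.5000, f(x_8) = 0.070737, coefficient = 2
x_9 = 1.6875, f(x_9) = -0.116439, coefficient = 2
x_10 = 1.8750, f(x_10) = -0.299534, coefficient = 2
x_11 = 2.0625, f(x_11) = -0.472128, coefficient = 2
x_12 = 2.2500, f(x_12) = -0.628174, coefficient = 1

I ≈ (0.187500/2) × 8.275118 = 0.775792
Exact value: 0.778073
Error: 0.002281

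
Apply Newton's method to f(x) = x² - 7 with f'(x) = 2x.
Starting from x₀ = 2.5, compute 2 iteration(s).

f(x) = x² - 7
f'(x) = 2x
x₀ = 2.5

Newton-Raphson formula: x_{n+1} = x_n - f(x_n)/f'(x_n)

Iteration 1:
  f(2.500000) = -0.750000
  f'(2.500000) = 5.000000
  x_1 = 2.500000 - (-0.750000)/5.000000 = 2.650000
Iteration 2:
  f(2.650000) = 0.022500
  f'(2.650000) = 5.300000
  x_2 = 2.650000 - 0.022500/5.300000 = 2.645755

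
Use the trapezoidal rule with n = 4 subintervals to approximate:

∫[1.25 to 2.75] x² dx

f(x) = x²
a = 1.25, b = 2.75, n = 4
h = (b - a)/n = 0.375000

Trapezoidal rule: (h/2)[f(x₀) + 2f(x₁) + 2f(x₂) + ... + f(xₙ)]

x_0 = 1.2500, f(x_0) = 1.562500, coefficient = 1
x_1 = 1.6250, f(x_1) = 2.640625, coefficient = 2
x_2 = 2.0000, f(x_2) = 4.000000, coefficient = 2
x_3 = 2.3750, f(x_3) = 5.640625, coefficient = 2
x_4 = 2.7500, f(x_4) = 7.562500, coefficient = 1

I ≈ (0.375000/2) × 33.687500 = 6.316406
Exact value: 6.281250
Error: 0.035156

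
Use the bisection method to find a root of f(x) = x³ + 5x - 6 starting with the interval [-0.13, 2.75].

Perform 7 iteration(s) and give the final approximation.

f(x) = x³ + 5x - 6
Initial interval: [-0.13, 2.75]

Iteration 1:
  c_1 = (-0.130000 + 2.750000)/2 = 1.310000
  f(c_1) = f(1.310000) = 2.798091
  f(a) × f(c) < 0, new interval: [-0.130000, 1.310000]
Iteration 2:
  c_2 = (-0.130000 + 1.310000)/2 = 0.590000
  f(c_2) = f(0.590000) = -2.844621
  f(a) × f(c) ≥ 0, new interval: [0.590000, 1.310000]
Iteration 3:
  c_3 = (0.590000 + 1.310000)/2 = 0.950000
  f(c_3) = f(0.950000) = -0.392625
  f(a) × f(c) ≥ 0, new interval: [0.950000, 1.310000]
Iteration 4:
  c_4 = (0.950000 + 1.310000)/2 = 1.130000
  f(c_4) = f(1.130000) = 1.092897
  f(a) × f(c) < 0, new interval: [0.950000, 1.130000]
Iteration 5:
  c_5 = (0.950000 + 1.130000)/2 = 1.040000
  f(c_5) = f(1.040000) = 0.324864
  f(a) × f(c) < 0, new interval: [0.950000, 1.040000]
Iteration 6:
  c_6 = (0.950000 + 1.040000)/2 = 0.995000
  f(c_6) = f(0.995000) = -0.039925
  f(a) × f(c) ≥ 0, new interval: [0.995000, 1.040000]
Iteration 7:
  c_7 = (0.995000 + 1.040000)/2 = 1.017500
  f(c_7) = f(1.017500) = 0.140924
  f(a) × f(c) < 0, new interval: [0.995000, 1.017500]

After 7 iteration(s), the approximation is c_7 = 1.017500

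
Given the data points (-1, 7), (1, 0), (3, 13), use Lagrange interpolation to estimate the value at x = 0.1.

Lagrange interpolation formula:
P(x) = Σ yᵢ × Lᵢ(x)
where Lᵢ(x) = Π_{j≠i} (x - xⱼ)/(xᵢ - xⱼ)

L_0(0.1) = (0.1 - 1)/(-1 - 1) × (0.1 - 3)/(-1 - 3) = 0.326250
L_1(0.1) = (0.1 - (-1))/(1 - (-1)) × (0.1 - 3)/(1 - 3) = 0.797500
L_2(0.1) = (0.1 - (-1))/(3 - (-1)) × (0.1 - 1)/(3 - 1) = -0.123750

P(0.1) = 7×L_0(0.1) + 0×L_1(0.1) + 13×L_2(0.1)
P(0.1) = 0.675000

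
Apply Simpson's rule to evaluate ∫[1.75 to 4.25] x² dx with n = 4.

f(x) = x²
a = 1.75, b = 4.25, n = 4
h = (b - a)/n = 0.625000

Simpson's rule: (h/3)[f(x₀) + 4f(x₁) + 2f(x₂) + ... + f(xₙ)]

x_0 = 1.7500, f(x_0) = 3.062500, coefficient = 1
x_1 = 2.3750, f(x_1) = 5.640625, coefficient = 4
x_2 = 3.0000, f(x_2) = 9.000000, coefficient = 2
x_3 = 3.6250, f(x_3) = 13.140625, coefficient = 4
x_4 = 4.2500, f(x_4) = 18.062500, coefficient = 1

I ≈ (0.625000/3) × 114.250000 = 23.802083
Exact value: 23.802083
Error: 0.000000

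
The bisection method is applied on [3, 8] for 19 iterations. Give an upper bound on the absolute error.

Bisection error bound: |error| ≤ (b-a)/2^n
|error| ≤ (8 - 3)/2^19 = 5/2^19
|error| ≤ 0.0000095367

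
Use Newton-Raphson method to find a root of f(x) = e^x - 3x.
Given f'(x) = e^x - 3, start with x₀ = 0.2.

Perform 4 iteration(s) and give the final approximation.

f(x) = e^x - 3x
f'(x) = e^x - 3
x₀ = 0.2

Newton-Raphson formula: x_{n+1} = x_n - f(x_n)/f'(x_n)

Iteration 1:
  f(0.200000) = 0.621403
  f'(0.200000) = -1.778597
  x_1 = 0.200000 - 0.621403/(-1.778597) = 0.549378
Iteration 2:
  f(0.549378) = 0.084041
  f'(0.549378) = -1.267825
  x_2 = 0.549378 - 0.084041/(-1.267825) = 0.615666
Iteration 3:
  f(0.615666) = 0.003891
  f'(0.615666) = -1.149112
  x_3 = 0.615666 - 0.003891/(-1.149112) = 0.619052
Iteration 4:
  f(0.619052) = 0.000011
  f'(0.619052) = -1.142833
  x_4 = 0.619052 - 0.000011/(-1.142833) = 0.619061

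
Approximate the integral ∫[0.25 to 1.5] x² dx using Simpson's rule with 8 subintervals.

f(x) = x²
a = 0.25, b = 1.5, n = 8
h = (b - a)/n = 0.156250

Simpson's rule: (h/3)[f(x₀) + 4f(x₁) + 2f(x₂) + ... + f(xₙ)]

x_0 = 0.2500, f(x_0) = 0.062500, coefficient = 1
x_1 = 0.4062, f(x_1) = 0.165039, coefficient = 4
x_2 = 0.5625, f(x_2) = 0.316406, coefficient = 2
x_3 = 0.7188, f(x_3) = 0.516602, coefficient = 4
x_4 = 0.8750, f(x_4) = 0.765625, coefficient = 2
x_5 = 1.0312, f(x_5) = 1.063477, coefficient = 4
x_6 = 1.1875, f(x_6) = 1.410156, coefficient = 2
x_7 = 1.3438, f(x_7) = 1.805664, coefficient = 4
x_8 = 1.5000, f(x_8) = 2.250000, coefficient = 1

I ≈ (0.156250/3) × 21.500000 = 1.119792
Exact value: 1.119792
Error: 0.000000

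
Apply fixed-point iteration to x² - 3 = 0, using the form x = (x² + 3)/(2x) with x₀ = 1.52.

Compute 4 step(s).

Equation: x² - 3 = 0
Fixed-point form: x = (x² + 3)/(2x)
x₀ = 1.52

x_1 = g(1.520000) = 1.746842
x_2 = g(1.746842) = 1.732113
x_3 = g(1.732113) = 1.732051
x_4 = g(1.732051) = 1.732051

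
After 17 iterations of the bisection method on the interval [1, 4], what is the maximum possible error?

Bisection error bound: |error| ≤ (b-a)/2^n
|error| ≤ (4 - 1)/2^17 = 3/2^17
|error| ≤ 0.0000228882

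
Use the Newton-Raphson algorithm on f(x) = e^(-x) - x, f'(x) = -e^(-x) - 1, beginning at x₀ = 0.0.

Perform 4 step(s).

f(x) = e^(-x) - x
f'(x) = -e^(-x) - 1
x₀ = 0.0

Newton-Raphson formula: x_{n+1} = x_n - f(x_n)/f'(x_n)

Iteration 1:
  f(0.000000) = 1.000000
  f'(0.000000) = -2.000000
  x_1 = 0.000000 - 1.000000/(-2.000000) = 0.500000
Iteration 2:
  f(0.500000) = 0.106531
  f'(0.500000) = -1.606531
  x_2 = 0.500000 - 0.106531/(-1.606531) = 0.566311
Iteration 3:
  f(0.566311) = 0.001305
  f'(0.566311) = -1.567616
  x_3 = 0.566311 - 0.001305/(-1.567616) = 0.567143
Iteration 4:
  f(0.567143) = 0.000000
  f'(0.567143) = -1.567143
  x_4 = 0.567143 - 0.000000/(-1.567143) = 0.567143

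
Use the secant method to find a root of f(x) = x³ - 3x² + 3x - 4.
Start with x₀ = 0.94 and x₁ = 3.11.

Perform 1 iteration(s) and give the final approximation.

f(x) = x³ - 3x² + 3x - 4
x₀ = 0.94, x₁ = 3.11

Secant formula: x_{n+1} = x_n - f(x_n)(x_n - x_{n-1})/(f(x_n) - f(x_{n-1}))

Iteration 1:
  f(0.940000) = -3.000216
  f(3.110000) = 6.393931
  x_2 = 3.110000 - 6.393931×(3.110000 - 0.940000)/(6.393931 - (-3.000216))
       = 1.633035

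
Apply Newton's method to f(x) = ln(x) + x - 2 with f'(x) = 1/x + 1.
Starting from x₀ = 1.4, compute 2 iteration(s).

f(x) = ln(x) + x - 2
f'(x) = 1/x + 1
x₀ = 1.4

Newton-Raphson formula: x_{n+1} = x_n - f(x_n)/f'(x_n)

Iteration 1:
  f(1.400000) = -0.263528
  f'(1.400000) = 1.714286
  x_1 = 1.400000 - (-0.263528)/1.714286 = 1.553725
Iteration 2:
  f(1.553725) = -0.005621
  f'(1.553725) = 1.643615
  x_2 = 1.553725 - (-0.005621)/1.643615 = 1.557144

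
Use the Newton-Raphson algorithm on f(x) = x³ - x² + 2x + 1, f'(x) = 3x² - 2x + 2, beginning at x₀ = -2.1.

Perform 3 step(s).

f(x) = x³ - x² + 2x + 1
f'(x) = 3x² - 2x + 2
x₀ = -2.1

Newton-Raphson formula: x_{n+1} = x_n - f(x_n)/f'(x_n)

Iteration 1:
  f(-2.100000) = -16.871000
  f'(-2.100000) = 19.430000
  x_1 = -2.100000 - (-16.871000)/19.430000 = -1.231704
Iteration 2:
  f(-1.231704) = -4.849110
  f'(-1.231704) = 9.014688
  x_2 = -1.231704 - (-4.849110)/9.014688 = -0.693791
Iteration 3:
  f(-0.693791) = -1.202883
  f'(-0.693791) = 4.831622
  x_3 = -0.693791 - (-1.202883)/4.831622 = -0.444831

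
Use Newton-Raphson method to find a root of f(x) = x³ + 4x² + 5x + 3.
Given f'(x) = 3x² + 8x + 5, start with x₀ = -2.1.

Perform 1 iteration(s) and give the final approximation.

f(x) = x³ + 4x² + 5x + 3
f'(x) = 3x² + 8x + 5
x₀ = -2.1

Newton-Raphson formula: x_{n+1} = x_n - f(x_n)/f'(x_n)

Iteration 1:
  f(-2.100000) = 0.879000
  f'(-2.100000) = 1.430000
  x_1 = -2.100000 - 0.879000/1.430000 = -2.714685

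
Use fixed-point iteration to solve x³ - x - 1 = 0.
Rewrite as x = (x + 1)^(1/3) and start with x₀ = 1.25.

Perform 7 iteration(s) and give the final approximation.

Equation: x³ - x - 1 = 0
Fixed-point form: x = (x + 1)^(1/3)
x₀ = 1.25

x_1 = g(1.250000) = 1.310371
x_2 = g(1.310371) = 1.321987
x_3 = g(1.321987) = 1.324199
x_4 = g(1.324199) = 1.324619
x_5 = g(1.324619) = 1.324699
x_6 = g(1.324699) = 1.324714
x_7 = g(1.324714) = 1.324717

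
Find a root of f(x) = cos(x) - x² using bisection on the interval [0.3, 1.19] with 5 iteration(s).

f(x) = cos(x) - x²
Initial interval: [0.3, 1.19]

Iteration 1:
  c_1 = (0.300000 + 1.190000)/2 = 0.745000
  f(c_1) = f(0.745000) = 0.180063
  f(a) × f(c) ≥ 0, new interval: [0.745000, 1.190000]
Iteration 2:
  c_2 = (0.745000 + 1.190000)/2 = 0.967500
  f(c_2) = f(0.967500) = -0.368696
  f(a) × f(c) < 0, new interval: [0.745000, 0.967500]
Iteration 3:
  c_3 = (0.745000 + 0.967500)/2 = 0.856250
  f(c_3) = f(0.856250) = -0.077889
  f(a) × f(c) < 0, new interval: [0.745000, 0.856250]
Iteration 4:
  c_4 = (0.745000 + 0.856250)/2 = 0.800625
  f(c_4) = f(0.800625) = 0.055258
  f(a) × f(c) ≥ 0, new interval: [0.800625, 0.856250]
Iteration 5:
  c_5 = (0.800625 + 0.856250)/2 = 0.828437
  f(c_5) = f(0.828437) = -0.010281
  f(a) × f(c) < 0, new interval: [0.800625, 0.828437]

After 5 iteration(s), the approximation is c_5 = 0.828437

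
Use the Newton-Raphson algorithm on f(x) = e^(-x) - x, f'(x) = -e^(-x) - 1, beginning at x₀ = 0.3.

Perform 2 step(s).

f(x) = e^(-x) - x
f'(x) = -e^(-x) - 1
x₀ = 0.3

Newton-Raphson formula: x_{n+1} = x_n - f(x_n)/f'(x_n)

Iteration 1:
  f(0.300000) = 0.440818
  f'(0.300000) = -1.740818
  x_1 = 0.300000 - 0.440818/(-1.740818) = 0.553225
Iteration 2:
  f(0.553225) = 0.021868
  f'(0.553225) = -1.575092
  x_2 = 0.553225 - 0.021868/(-1.575092) = 0.567108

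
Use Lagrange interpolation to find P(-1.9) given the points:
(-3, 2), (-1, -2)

Lagrange interpolation formula:
P(x) = Σ yᵢ × Lᵢ(x)
where Lᵢ(x) = Π_{j≠i} (x - xⱼ)/(xᵢ - xⱼ)

L_0(-1.9) = (-1.9 - (-1))/(-3 - (-1)) = 0.450000
L_1(-1.9) = (-1.9 - (-3))/(-1 - (-3)) = 0.550000

P(-1.9) = 2×L_0(-1.9) + (-2)×L_1(-1.9)
P(-1.9) = -0.200000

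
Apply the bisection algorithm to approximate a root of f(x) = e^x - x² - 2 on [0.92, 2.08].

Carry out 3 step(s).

f(x) = e^x - x² - 2
Initial interval: [0.92, 2.08]

Iteration 1:
  c_1 = (0.920000 + 2.080000)/2 = 1.500000
  f(c_1) = f(1.500000) = 0.231689
  f(a) × f(c) < 0, new interval: [0.920000, 1.500000]
Iteration 2:
  c_2 = (0.920000 + 1.500000)/2 = 1.210000
  f(c_2) = f(1.210000) = -0.110615
  f(a) × f(c) ≥ 0, new interval: [1.210000, 1.500000]
Iteration 3:
  c_3 = (1.210000 + 1.500000)/2 = 1.355000
  f(c_3) = f(1.355000) = 0.040736
  f(a) × f(c) < 0, new interval: [1.210000, 1.355000]

After 3 iteration(s), the approximation is c_3 = 1.355000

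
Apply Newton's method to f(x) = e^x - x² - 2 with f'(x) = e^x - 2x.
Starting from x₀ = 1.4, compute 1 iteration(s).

f(x) = e^x - x² - 2
f'(x) = e^x - 2x
x₀ = 1.4

Newton-Raphson formula: x_{n+1} = x_n - f(x_n)/f'(x_n)

Iteration 1:
  f(1.400000) = 0.095200
  f'(1.400000) = 1.255200
  x_1 = 1.400000 - 0.095200/1.255200 = 1.324156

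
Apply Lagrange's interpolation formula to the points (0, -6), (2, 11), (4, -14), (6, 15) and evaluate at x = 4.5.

Lagrange interpolation formula:
P(x) = Σ yᵢ × Lᵢ(x)
where Lᵢ(x) = Π_{j≠i} (x - xⱼ)/(xᵢ - xⱼ)

L_0(4.5) = (4.5 - 2)/(0 - 2) × (4.5 - 4)/(0 - 4) × (4.5 - 6)/(0 - 6) = 0.039062
L_1(4.5) = (4.5 - 0)/(2 - 0) × (4.5 - 4)/(2 - 4) × (4.5 - 6)/(2 - 6) = -0.210938
L_2(4.5) = (4.5 - 0)/(4 - 0) × (4.5 - 2)/(4 - 2) × (4.5 - 6)/(4 - 6) = 1.054688
L_3(4.5) = (4.5 - 0)/(6 - 0) × (4.5 - 2)/(6 - 2) × (4.5 - 4)/(6 - 4) = 0.117188

P(4.5) = (-6)×L_0(4.5) + 11×L_1(4.5) + (-14)×L_2(4.5) + 15×L_3(4.5)
P(4.5) = -15.562500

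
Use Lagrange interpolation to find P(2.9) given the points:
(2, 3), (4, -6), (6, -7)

Lagrange interpolation formula:
P(x) = Σ yᵢ × Lᵢ(x)
where Lᵢ(x) = Π_{j≠i} (x - xⱼ)/(xᵢ - xⱼ)

L_0(2.9) = (2.9 - 4)/(2 - 4) × (2.9 - 6)/(2 - 6) = 0.426250
L_1(2.9) = (2.9 - 2)/(4 - 2) × (2.9 - 6)/(4 - 6) = 0.697500
L_2(2.9) = (2.9 - 2)/(6 - 2) × (2.9 - 4)/(6 - 4) = -0.123750

P(2.9) = 3×L_0(2.9) + (-6)×L_1(2.9) + (-7)×L_2(2.9)
P(2.9) = -2.040000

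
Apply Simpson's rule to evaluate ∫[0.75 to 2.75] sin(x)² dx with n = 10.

f(x) = sin(x)²
a = 0.75, b = 2.75, n = 10
h = (b - a)/n = 0.200000

Simpson's rule: (h/3)[f(x₀) + 4f(x₁) + 2f(x₂) + ... + f(xₙ)]

x_0 = 0.7500, f(x_0) = 0.464631, coefficient = 1
x_1 = 0.9500, f(x_1) = 0.661645, coefficient = 4
x_2 = 1.1500, f(x_2) = 0.833138, coefficient = 2
x_3 = 1.3500, f(x_3) = 0.952036, coefficient = 4
x_4 = 1.5500, f(x_4) = 0.999568, coefficient = 2
x_5 = 1.7500, f(x_5) = 0.968228, coefficient = 4
x_6 = 1.9500, f(x_6) = 0.862966, coefficient = 2
x_7 = 2.1500, f(x_7) = 0.700400, coefficient = 4
x_8 = 2.3500, f(x_8) = 0.506194, coefficient = 2
x_9 = 2.5500, f(x_9) = 0.311011, coefficient = 4
x_10 = 2.7500, f(x_10) = 0.145665, coefficient = 1

I ≈ (0.200000/3) × 21.387308 = 1.425821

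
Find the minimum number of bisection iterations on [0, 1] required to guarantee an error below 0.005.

We need (b-a)/2^n ≤ 0.005
(1 - 0)/2^n ≤ 0.005
1/2^n ≤ 0.005
2^n ≥ 200
n ≥ log₂(200) = 7.64
n ≥ 8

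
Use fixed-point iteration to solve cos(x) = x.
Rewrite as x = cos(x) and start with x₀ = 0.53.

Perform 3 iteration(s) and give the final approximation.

Equation: cos(x) = x
Fixed-point form: x = cos(x)
x₀ = 0.53

x_1 = g(0.530000) = 0.862807
x_2 = g(0.862807) = 0.650308
x_3 = g(0.650308) = 0.795898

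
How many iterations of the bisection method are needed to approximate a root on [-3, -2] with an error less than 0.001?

We need (b-a)/2^n ≤ 0.001
(-2 - (-3))/2^n ≤ 0.001
1/2^n ≤ 0.001
2^n ≥ 1000
n ≥ log₂(1000) = 9.97
n ≥ 10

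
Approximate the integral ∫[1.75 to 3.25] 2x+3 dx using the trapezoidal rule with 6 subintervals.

f(x) = 2x+3
a = 1.75, b = 3.25, n = 6
h = (b - a)/n = 0.250000

Trapezoidal rule: (h/2)[f(x₀) + 2f(x₁) + 2f(x₂) + ... + f(xₙ)]

x_0 = 1.7500, f(x_0) = 6.500000, coefficient = 1
x_1 = 2.0000, f(x_1) = 7.000000, coefficient = 2
x_2 = 2.2500, f(x_2) = 7.500000, coefficient = 2
x_3 = 2.5000, f(x_3) = 8.000000, coefficient = 2
x_4 = 2.7500, f(x_4) = 8.500000, coefficient = 2
x_5 = 3.0000, f(x_5) = 9.000000, coefficient = 2
x_6 = 3.2500, f(x_6) = 9.500000, coefficient = 1

I ≈ (0.250000/2) × 96.000000 = 12.000000
Exact value: 12.000000
Error: 0.000000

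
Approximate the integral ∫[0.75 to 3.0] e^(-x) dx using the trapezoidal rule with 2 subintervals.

f(x) = e^(-x)
a = 0.75, b = 3.0, n = 2
h = (b - a)/n = 1.125000

Trapezoidal rule: (h/2)[f(x₀) + 2f(x₁) + 2f(x₂) + ... + f(xₙ)]

x_0 = 0.7500, f(x_0) = 0.472367, coefficient = 1
x_1 = 1.8750, f(x_1) = 0.153355, coefficient = 2
x_2 = 3.0000, f(x_2) = 0.049787, coefficient = 1

I ≈ (1.125000/2) × 0.828864 = 0.466236
Exact value: 0.422579
Error: 0.043656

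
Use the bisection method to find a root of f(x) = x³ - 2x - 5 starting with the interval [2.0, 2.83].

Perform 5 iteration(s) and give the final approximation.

f(x) = x³ - 2x - 5
Initial interval: [2.0, 2.83]

Iteration 1:
  c_1 = (2.000000 + 2.830000)/2 = 2.415000
  f(c_1) = f(2.415000) = 4.254823
  f(a) × f(c) < 0, new interval: [2.000000, 2.415000]
Iteration 2:
  c_2 = (2.000000 + 2.415000)/2 = 2.207500
  f(c_2) = f(2.207500) = 1.342272
  f(a) × f(c) < 0, new interval: [2.000000, 2.207500]
Iteration 3:
  c_3 = (2.000000 + 2.207500)/2 = 2.103750
  f(c_3) = f(2.103750) = 0.103201
  f(a) × f(c) < 0, new interval: [2.000000, 2.103750]
Iteration 4:
  c_4 = (2.000000 + 2.103750)/2 = 2.051875
  f(c_4) = f(2.051875) = -0.464964
  f(a) × f(c) ≥ 0, new interval: [2.051875, 2.103750]
Iteration 5:
  c_5 = (2.051875 + 2.103750)/2 = 2.077812
  f(c_5) = f(2.077812) = -0.185075
  f(a) × f(c) ≥ 0, new interval: [2.077812, 2.103750]

After 5 iteration(s), the approximation is c_5 = 2.077812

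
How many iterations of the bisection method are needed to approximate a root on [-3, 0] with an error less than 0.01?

We need (b-a)/2^n ≤ 0.01
(0 - (-3))/2^n ≤ 0.01
3/2^n ≤ 0.01
2^n ≥ 300
n ≥ log₂(300) = 8.23
n ≥ 9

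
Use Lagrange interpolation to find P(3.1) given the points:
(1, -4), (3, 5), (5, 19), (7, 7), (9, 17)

Lagrange interpolation formula:
P(x) = Σ yᵢ × Lᵢ(x)
where Lᵢ(x) = Π_{j≠i} (x - xⱼ)/(xᵢ - xⱼ)

L_0(3.1) = (3.1 - 3)/(1 - 3) × (3.1 - 5)/(1 - 5) × (3.1 - 7)/(1 - 7) × (3.1 - 9)/(1 - 9) = -0.011385
L_1(3.1) = (3.1 - 1)/(3 - 1) × (3.1 - 5)/(3 - 5) × (3.1 - 7)/(3 - 7) × (3.1 - 9)/(3 - 9) = 0.956353
L_2(3.1) = (3.1 - 1)/(5 - 1) × (3.1 - 3)/(5 - 3) × (3.1 - 7)/(5 - 7) × (3.1 - 9)/(5 - 9) = 0.075502
L_3(3.1) = (3.1 - 1)/(7 - 1) × (3.1 - 3)/(7 - 3) × (3.1 - 5)/(7 - 5) × (3.1 - 9)/(7 - 9) = -0.024522
L_4(3.1) = (3.1 - 1)/(9 - 1) × (3.1 - 3)/(9 - 3) × (3.1 - 5)/(9 - 5) × (3.1 - 7)/(9 - 7) = 0.004052

P(3.1) = (-4)×L_0(3.1) + 5×L_1(3.1) + 19×L_2(3.1) + 7×L_3(3.1) + 17×L_4(3.1)
P(3.1) = 6.159073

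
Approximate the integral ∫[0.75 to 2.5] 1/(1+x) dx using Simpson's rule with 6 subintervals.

f(x) = 1/(1+x)
a = 0.75, b = 2.5, n = 6
h = (b - a)/n = 0.291667

Simpson's rule: (h/3)[f(x₀) + 4f(x₁) + 2f(x₂) + ... + f(xₙ)]

x_0 = 0.7500, f(x_0) = 0.571429, coefficient = 1
x_1 = 1.0417, f(x_1) = 0.489796, coefficient = 4
x_2 = 1.3333, f(x_2) = 0.428571, coefficient = 2
x_3 = 1.6250, f(x_3) = 0.380952, coefficient = 4
x_4 = 1.9167, f(x_4) = 0.342857, coefficient = 2
x_5 = 2.2083, f(x_5) = 0.311688, coefficient = 4
x_6 = 2.5000, f(x_6) = 0.285714, coefficient = 1

I ≈ (0.291667/3) × 7.129746 = 0.693170
Exact value: 0.693147
Error: 0.000023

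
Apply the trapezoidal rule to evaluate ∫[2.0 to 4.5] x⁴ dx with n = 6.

f(x) = x⁴
a = 2.0, b = 4.5, n = 6
h = (b - a)/n = 0.416667

Trapezoidal rule: (h/2)[f(x₀) + 2f(x₁) + 2f(x₂) + ... + f(xₙ)]

x_0 = 2.0000, f(x_0) = 16.000000, coefficient = 1
x_1 = 2.4167, f(x_1) = 34.108845, coefficient = 2
x_2 = 2.8333, f(x_2) = 64.445216, coefficient = 2
x_3 = 3.2500, f(x_3) = 111.566406, coefficient = 2
x_4 = 3.6667, f(x_4) = 180.753086, coefficient = 2
x_5 = 4.0833, f(x_5) = 278.009307, coefficient = 2
x_6 = 4.5000, f(x_6) = 410.062500, coefficient = 1

I ≈ (0.416667/2) × 1763.828221 = 367.464213
Exact value: 362.656250
Error: 4.807963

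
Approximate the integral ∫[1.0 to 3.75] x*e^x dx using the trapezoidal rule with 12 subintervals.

f(x) = x*e^x
a = 1.0, b = 3.75, n = 12
h = (b - a)/n = 0.229167

Trapezoidal rule: (h/2)[f(x₀) + 2f(x₁) + 2f(x₂) + ... + f(xₙ)]

x_0 = 1.0000, f(x_0) = 2.718282, coefficient = 1
x_1 = 1.2292, f(x_1) = 4.201758, coefficient = 2
x_2 = 1.4583, f(x_2) = 6.269067, coefficient = 2
x_3 = 1.6875, f(x_3) = 9.122539, coefficient = 2
x_4 = 1.9167, f(x_4) = 13.029998, coefficient = 2
x_5 = 2.1458, f(x_5) = 18.345078, coefficient = 2
x_6 = 2.3750, f(x_6) = 25.533656, coefficient = 2
x_7 = 2.6042, f(x_7) = 35.208213, coefficient = 2
x_8 = 2.8333, f(x_8) = 48.172446, coefficient = 2
x_9 = 3.0625, f(x_9) = 65.479137, coefficient = 2
x_10 = 3.2917, f(x_10) = 88.505145, coefficient = 2
x_11 = 3.5208, f(x_11) = 119.048508, coefficient = 2
x_12 = 3.7500, f(x_12) = 159.454058, coefficient = 1

I ≈ (0.229167/2) × 1028.003433 = 117.792060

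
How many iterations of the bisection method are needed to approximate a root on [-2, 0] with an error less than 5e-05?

We need (b-a)/2^n ≤ 5e-05
(0 - (-2))/2^n ≤ 5e-05
2/2^n ≤ 5e-05
2^n ≥ 40000
n ≥ log₂(40000) = 15.29
n ≥ 16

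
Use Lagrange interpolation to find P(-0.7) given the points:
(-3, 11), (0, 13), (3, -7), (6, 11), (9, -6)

Lagrange interpolation formula:
P(x) = Σ yᵢ × Lᵢ(x)
where Lᵢ(x) = Π_{j≠i} (x - xⱼ)/(xᵢ - xⱼ)

L_0(-0.7) = (-0.7 - 0)/(-3 - 0) × (-0.7 - 3)/(-3 - 3) × (-0.7 - 6)/(-3 - 6) × (-0.7 - 9)/(-3 - 9) = 0.086586
L_1(-0.7) = (-0.7 - (-3))/(0 - (-3)) × (-0.7 - 3)/(0 - 3) × (-0.7 - 6)/(0 - 6) × (-0.7 - 9)/(0 - 9) = 1.137994
L_2(-0.7) = (-0.7 - (-3))/(3 - (-3)) × (-0.7 - 0)/(3 - 0) × (-0.7 - 6)/(3 - 6) × (-0.7 - 9)/(3 - 9) = -0.322944
L_3(-0.7) = (-0.7 - (-3))/(6 - (-3)) × (-0.7 - 0)/(6 - 0) × (-0.7 - 3)/(6 - 3) × (-0.7 - 9)/(6 - 9) = 0.118895
L_4(-0.7) = (-0.7 - (-3))/(9 - (-3)) × (-0.7 - 0)/(9 - 0) × (-0.7 - 3)/(9 - 3) × (-0.7 - 6)/(9 - 6) = -0.020531

P(-0.7) = 11×L_0(-0.7) + 13×L_1(-0.7) + (-7)×L_2(-0.7) + 11×L_3(-0.7) + (-6)×L_4(-0.7)
P(-0.7) = 19.438006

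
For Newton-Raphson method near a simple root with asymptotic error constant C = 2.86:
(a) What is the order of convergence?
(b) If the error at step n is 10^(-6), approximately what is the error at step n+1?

(a) Newton-Raphson has quadratic (order 2) convergence near simple roots.
    This means |e_{n+1}| ≈ C|e_n|².

(b) With |e_n| = 10^(-6) and C = 2.86:
    |e_{n+1}| ≈ 2.86 × (10^(-6))² = 2.86 × 10^(-12)

(a) 2 (quadratic); (b) |e_{n+1}| ≈ 2.860e-12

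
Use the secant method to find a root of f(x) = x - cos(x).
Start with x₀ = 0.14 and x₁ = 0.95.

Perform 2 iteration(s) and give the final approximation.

f(x) = x - cos(x)
x₀ = 0.14, x₁ = 0.95

Secant formula: x_{n+1} = x_n - f(x_n)(x_n - x_{n-1})/(f(x_n) - f(x_{n-1}))

Iteration 1:
  f(0.140000) = -0.850216
  f(0.950000) = 0.368317
  x_2 = 0.950000 - 0.368317×(0.950000 - 0.140000)/(0.368317 - (-0.850216))
       = 0.705167
Iteration 2:
  f(0.950000) = 0.368317
  f(0.705167) = -0.056336
  x_3 = 0.705167 - (-0.056336)×(0.705167 - 0.950000)/(-0.056336 - 0.368317)
       = 0.737648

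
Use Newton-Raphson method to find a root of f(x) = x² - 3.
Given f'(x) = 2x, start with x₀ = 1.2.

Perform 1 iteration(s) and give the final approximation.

f(x) = x² - 3
f'(x) = 2x
x₀ = 1.2

Newton-Raphson formula: x_{n+1} = x_n - f(x_n)/f'(x_n)

Iteration 1:
  f(1.200000) = -1.560000
  f'(1.200000) = 2.400000
  x_1 = 1.200000 - (-1.560000)/2.400000 = 1.850000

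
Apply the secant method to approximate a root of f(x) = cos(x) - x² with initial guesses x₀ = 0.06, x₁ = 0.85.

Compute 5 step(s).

f(x) = cos(x) - x²
x₀ = 0.06, x₁ = 0.85

Secant formula: x_{n+1} = x_n - f(x_n)(x_n - x_{n-1})/(f(x_n) - f(x_{n-1}))

Iteration 1:
  f(0.060000) = 0.994601
  f(0.850000) = -0.062517
  x_2 = 0.850000 - (-0.062517)×(0.850000 - 0.060000)/(-0.062517 - 0.994601)
       = 0.803280
Iteration 2:
  f(0.850000) = -0.062517
  f(0.803280) = 0.049091
  x_3 = 0.803280 - 0.049091×(0.803280 - 0.850000)/(0.049091 - (-0.062517))
       = 0.823830
Iteration 3:
  f(0.803280) = 0.049091
  f(0.823830) = 0.000720
  x_4 = 0.823830 - 0.000720×(0.823830 - 0.803280)/(0.000720 - 0.049091)
       = 0.824136
Iteration 4:
  f(0.823830) = 0.000720
  f(0.824136) = -0.000009
  x_5 = 0.824136 - (-0.000009)×(0.824136 - 0.823830)/(-0.000009 - 0.000720)
       = 0.824132
Iteration 5:
  f(0.824136) = -0.000009
  f(0.824132) = 0.000000
  x_6 = 0.824132 - 0.000000×(0.824132 - 0.824136)/(0.000000 - (-0.000009))
       = 0.824132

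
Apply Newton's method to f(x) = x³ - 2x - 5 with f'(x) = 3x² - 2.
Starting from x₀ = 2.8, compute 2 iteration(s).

f(x) = x³ - 2x - 5
f'(x) = 3x² - 2
x₀ = 2.8

Newton-Raphson formula: x_{n+1} = x_n - f(x_n)/f'(x_n)

Iteration 1:
  f(2.800000) = 11.352000
  f'(2.800000) = 21.520000
  x_1 = 2.800000 - 11.352000/21.520000 = 2.272491
Iteration 2:
  f(2.272491) = 2.190647
  f'(2.272491) = 13.492642
  x_2 = 2.272491 - 2.190647/13.492642 = 2.110132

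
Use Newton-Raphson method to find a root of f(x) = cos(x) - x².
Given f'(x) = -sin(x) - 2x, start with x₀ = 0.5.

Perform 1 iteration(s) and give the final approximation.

f(x) = cos(x) - x²
f'(x) = -sin(x) - 2x
x₀ = 0.5

Newton-Raphson formula: x_{n+1} = x_n - f(x_n)/f'(x_n)

Iteration 1:
  f(0.500000) = 0.627583
  f'(0.500000) = -1.479426
  x_1 = 0.500000 - 0.627583/(-1.479426) = 0.924207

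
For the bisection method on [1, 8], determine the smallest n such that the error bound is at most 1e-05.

We need (b-a)/2^n ≤ 1e-05
(8 - 1)/2^n ≤ 1e-05
7/2^n ≤ 1e-05
2^n ≥ 700000
n ≥ log₂(700000) = 19.42
n ≥ 20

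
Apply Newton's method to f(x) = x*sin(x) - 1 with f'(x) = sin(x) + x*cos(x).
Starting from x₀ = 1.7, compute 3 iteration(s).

f(x) = x*sin(x) - 1
f'(x) = sin(x) + x*cos(x)
x₀ = 1.7

Newton-Raphson formula: x_{n+1} = x_n - f(x_n)/f'(x_n)

Iteration 1:
  f(1.700000) = 0.685830
  f'(1.700000) = 0.772629
  x_1 = 1.700000 - 0.685830/0.772629 = 0.812342
Iteration 2:
  f(0.812342) = -0.410320
  f'(0.812342) = 1.284629
  x_2 = 0.812342 - (-0.410320)/1.284629 = 1.131750
Iteration 3:
  f(1.131750) = 0.024412
  f'(1.131750) = 1.386238
  x_3 = 1.131750 - 0.024412/1.386238 = 1.114140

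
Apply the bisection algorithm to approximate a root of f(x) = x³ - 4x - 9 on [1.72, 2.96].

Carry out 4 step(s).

f(x) = x³ - 4x - 9
Initial interval: [1.72, 2.96]

Iteration 1:
  c_1 = (1.720000 + 2.960000)/2 = 2.340000
  f(c_1) = f(2.340000) = -5.547096
  f(a) × f(c) ≥ 0, new interval: [2.340000, 2.960000]
Iteration 2:
  c_2 = (2.340000 + 2.960000)/2 = 2.650000
  f(c_2) = f(2.650000) = -0.990375
  f(a) × f(c) ≥ 0, new interval: [2.650000, 2.960000]
Iteration 3:
  c_3 = (2.650000 + 2.960000)/2 = 2.805000
  f(c_3) = f(2.805000) = 1.849810
  f(a) × f(c) < 0, new interval: [2.650000, 2.805000]
Iteration 4:
  c_4 = (2.650000 + 2.805000)/2 = 2.727500
  f(c_4) = f(2.727500) = 0.380571
  f(a) × f(c) < 0, new interval: [2.650000, 2.727500]

After 4 iteration(s), the approximation is c_4 = 2.727500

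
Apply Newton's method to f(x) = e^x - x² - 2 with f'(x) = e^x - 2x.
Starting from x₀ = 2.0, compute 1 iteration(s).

f(x) = e^x - x² - 2
f'(x) = e^x - 2x
x₀ = 2.0

Newton-Raphson formula: x_{n+1} = x_n - f(x_n)/f'(x_n)

Iteration 1:
  f(2.000000) = 1.389056
  f'(2.000000) = 3.389056
  x_1 = 2.000000 - 1.389056/3.389056 = 1.590135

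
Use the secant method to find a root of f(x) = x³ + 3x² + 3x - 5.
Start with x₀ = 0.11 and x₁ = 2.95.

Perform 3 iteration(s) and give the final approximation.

f(x) = x³ + 3x² + 3x - 5
x₀ = 0.11, x₁ = 2.95

Secant formula: x_{n+1} = x_n - f(x_n)(x_n - x_{n-1})/(f(x_n) - f(x_{n-1}))

Iteration 1:
  f(0.110000) = -4.632369
  f(2.950000) = 55.629875
  x_2 = 2.950000 - 55.629875×(2.950000 - 0.110000)/(55.629875 - (-4.632369))
       = 0.328311
Iteration 2:
  f(2.950000) = 55.629875
  f(0.328311) = -3.656313
  x_3 = 0.328311 - (-3.656313)×(0.328311 - 2.950000)/(-3.656313 - 55.629875)
       = 0.489997
Iteration 3:
  f(0.328311) = -3.656313
  f(0.489997) = -2.692073
  x_4 = 0.489997 - (-2.692073)×(0.489997 - 0.328311)/(-2.692073 - (-3.656313))
       = 0.941408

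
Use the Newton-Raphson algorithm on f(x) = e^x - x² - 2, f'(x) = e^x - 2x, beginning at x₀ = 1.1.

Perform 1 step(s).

f(x) = e^x - x² - 2
f'(x) = e^x - 2x
x₀ = 1.1

Newton-Raphson formula: x_{n+1} = x_n - f(x_n)/f'(x_n)

Iteration 1:
  f(1.100000) = -0.205834
  f'(1.100000) = 0.804166
  x_1 = 1.100000 - (-0.205834)/0.804166 = 1.355960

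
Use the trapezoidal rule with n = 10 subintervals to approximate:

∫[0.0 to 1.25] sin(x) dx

f(x) = sin(x)
a = 0.0, b = 1.25, n = 10
h = (b - a)/n = 0.125000

Trapezoidal rule: (h/2)[f(x₀) + 2f(x₁) + 2f(x₂) + ... + f(xₙ)]

x_0 = 0.0000, f(x_0) = 0.000000, coefficient = 1
x_1 = 0.1250, f(x_1) = 0.124675, coefficient = 2
x_2 = 0.2500, f(x_2) = 0.247404, coefficient = 2
x_3 = 0.3750, f(x_3) = 0.366273, coefficient = 2
x_4 = 0.5000, f(x_4) = 0.479426, coefficient = 2
x_5 = 0.6250, f(x_5) = 0.585097, coefficient = 2
x_6 = 0.7500, f(x_6) = 0.681639, coefficient = 2
x_7 = 0.8750, f(x_7) = 0.767544, coefficient = 2
x_8 = 1.0000, f(x_8) = 0.841471, coefficient = 2
x_9 = 1.1250, f(x_9) = 0.902268, coefficient = 2
x_10 = 1.2500, f(x_10) = 0.948985, coefficient = 1

I ≈ (0.125000/2) × 10.940574 = 0.683786
Exact value: 0.684678
Error: 0.000892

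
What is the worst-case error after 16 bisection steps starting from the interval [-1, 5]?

Bisection error bound: |error| ≤ (b-a)/2^n
|error| ≤ (5 - (-1))/2^16 = 6/2^16
|error| ≤ 0.0000915527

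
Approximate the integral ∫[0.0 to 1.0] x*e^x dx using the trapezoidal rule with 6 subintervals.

f(x) = x*e^x
a = 0.0, b = 1.0, n = 6
h = (b - a)/n = 0.166667

Trapezoidal rule: (h/2)[f(x₀) + 2f(x₁) + 2f(x₂) + ... + f(xₙ)]

x_0 = 0.0000, f(x_0) = 0.000000, coefficient = 1
x_1 = 0.1667, f(x_1) = 0.196893, coefficient = 2
x_2 = 0.3333, f(x_2) = 0.465204, coefficient = 2
x_3 = 0.5000, f(x_3) = 0.824361, coefficient = 2
x_4 = 0.6667, f(x_4) = 1.298489, coefficient = 2
x_5 = 0.8333, f(x_5) = 1.917480, coefficient = 2
x_6 = 1.0000, f(x_6) = 2.718282, coefficient = 1

I ≈ (0.166667/2) × 12.123137 = 1.010261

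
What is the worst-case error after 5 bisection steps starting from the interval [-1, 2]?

Bisection error bound: |error| ≤ (b-a)/2^n
|error| ≤ (2 - (-1))/2^5 = 3/2^5
|error| ≤ 0.0937500000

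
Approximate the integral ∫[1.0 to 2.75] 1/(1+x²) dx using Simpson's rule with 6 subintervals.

f(x) = 1/(1+x²)
a = 1.0, b = 2.75, n = 6
h = (b - a)/n = 0.291667

Simpson's rule: (h/3)[f(x₀) + 4f(x₁) + 2f(x₂) + ... + f(xₙ)]

x_0 = 1.0000, f(x_0) = 0.500000, coefficient = 1
x_1 = 1.2917, f(x_1) = 0.374756, coefficient = 4
x_2 = 1.5833, f(x_2) = 0.285149, coefficient = 2
x_3 = 1.8750, f(x_3) = 0.221453, coefficient = 4
x_4 = 2.1667, f(x_4) = 0.175610, coefficient = 2
x_5 = 2.4583, f(x_5) = 0.141977, coefficient = 4
x_6 = 2.7500, f(x_6) = 0.116788, coefficient = 1

I ≈ (0.291667/3) × 4.491049 = 0.436630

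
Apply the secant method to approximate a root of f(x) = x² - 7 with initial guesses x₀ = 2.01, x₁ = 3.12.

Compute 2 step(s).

f(x) = x² - 7
x₀ = 2.01, x₁ = 3.12

Secant formula: x_{n+1} = x_n - f(x_n)(x_n - x_{n-1})/(f(x_n) - f(x_{n-1}))

Iteration 1:
  f(2.010000) = -2.959900
  f(3.120000) = 2.734400
  x_2 = 3.120000 - 2.734400×(3.120000 - 2.010000)/(2.734400 - (-2.959900))
       = 2.586979
Iteration 2:
  f(3.120000) = 2.734400
  f(2.586979) = -0.307542
  x_3 = 2.586979 - (-0.307542)×(2.586979 - 3.120000)/(-0.307542 - 2.734400)
       = 2.640867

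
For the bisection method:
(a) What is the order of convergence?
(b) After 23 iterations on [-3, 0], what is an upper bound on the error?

(a) Bisection has linear (order 1) convergence; the error is halved each step.

(b) Error bound = (b-a)/2^n = (0 - (-3))/2^{23}
    = 3/2^{23}

(a) 1 (linear); (b) error ≤ 3.58e-07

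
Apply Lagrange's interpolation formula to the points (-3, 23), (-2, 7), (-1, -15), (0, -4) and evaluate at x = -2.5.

Lagrange interpolation formula:
P(x) = Σ yᵢ × Lᵢ(x)
where Lᵢ(x) = Π_{j≠i} (x - xⱼ)/(xᵢ - xⱼ)

L_0(-2.5) = (-2.5 - (-2))/(-3 - (-2)) × (-2.5 - (-1))/(-3 - (-1)) × (-2.5 - 0)/(-3 - 0) = 0.312500
L_1(-2.5) = (-2.5 - (-3))/(-2 - (-3)) × (-2.5 - (-1))/(-2 - (-1)) × (-2.5 - 0)/(-2 - 0) = 0.937500
L_2(-2.5) = (-2.5 - (-3))/(-1 - (-3)) × (-2.5 - (-2))/(-1 - (-2)) × (-2.5 - 0)/(-1 - 0) = -0.312500
L_3(-2.5) = (-2.5 - (-3))/(0 - (-3)) × (-2.5 - (-2))/(0 - (-2)) × (-2.5 - (-1))/(0 - (-1)) = 0.062500

P(-2.5) = 23×L_0(-2.5) + 7×L_1(-2.5) + (-15)×L_2(-2.5) + (-4)×L_3(-2.5)
P(-2.5) = 18.187500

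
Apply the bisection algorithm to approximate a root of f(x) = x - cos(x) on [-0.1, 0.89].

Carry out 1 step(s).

f(x) = x - cos(x)
Initial interval: [-0.1, 0.89]

Iteration 1:
  c_1 = (-0.100000 + 0.890000)/2 = 0.395000
  f(c_1) = f(0.395000) = -0.527997
  f(a) × f(c) ≥ 0, new interval: [0.395000, 0.890000]

After 1 iteration(s), the approximation is c_1 = 0.395000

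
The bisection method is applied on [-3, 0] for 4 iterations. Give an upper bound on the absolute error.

Bisection error bound: |error| ≤ (b-a)/2^n
|error| ≤ (0 - (-3))/2^4 = 3/2^4
|error| ≤ 0.1875000000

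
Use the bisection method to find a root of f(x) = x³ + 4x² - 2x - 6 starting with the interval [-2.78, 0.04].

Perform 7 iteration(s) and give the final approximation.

f(x) = x³ + 4x² - 2x - 6
Initial interval: [-2.78, 0.04]

Iteration 1:
  c_1 = (-2.780000 + 0.040000)/2 = -1.370000
  f(c_1) = f(-1.370000) = 1.676247
  f(a) × f(c) ≥ 0, new interval: [-1.370000, 0.040000]
Iteration 2:
  c_2 = (-1.370000 + 0.040000)/2 = -0.665000
  f(c_2) = f(-0.665000) = -3.195180
  f(a) × f(c) < 0, new interval: [-1.370000, -0.665000]
Iteration 3:
  c_3 = (-1.370000 + (-0.665000))/2 = -1.017500
  f(c_3) = f(-1.017500) = -0.877199
  f(a) × f(c) < 0, new interval: [-1.370000, -1.017500]
Iteration 4:
  c_4 = (-1.370000 + (-1.017500))/2 = -1.193750
  f(c_4) = f(-1.193750) = 0.386516
  f(a) × f(c) ≥ 0, new interval: [-1.193750, -1.017500]
Iteration 5:
  c_5 = (-1.193750 + (-1.017500))/2 = -1.105625
  f(c_5) = f(-1.105625) = -0.250647
  f(a) × f(c) < 0, new interval: [-1.193750, -1.105625]
Iteration 6:
  c_6 = (-1.193750 + (-1.105625))/2 = -1.149687
  f(c_6) = f(-1.149687) = 0.066865
  f(a) × f(c) ≥ 0, new interval: [-1.149687, -1.105625]
Iteration 7:
  c_7 = (-1.149687 + (-1.105625))/2 = -1.127656
  f(c_7) = f(-1.127656) = -0.092190
  f(a) × f(c) < 0, new interval: [-1.149687, -1.127656]

After 7 iteration(s), the approximation is c_7 = -1.127656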